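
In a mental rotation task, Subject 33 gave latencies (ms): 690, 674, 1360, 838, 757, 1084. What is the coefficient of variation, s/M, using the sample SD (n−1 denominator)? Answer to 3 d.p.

n = 6, Σ = 5403, M = 900.5000
Σ(x−M)² = 364923.500; s = √(364923.500/5) = 270.1568
CV = 270.1568 / 900.5000 = 0.30001

0.300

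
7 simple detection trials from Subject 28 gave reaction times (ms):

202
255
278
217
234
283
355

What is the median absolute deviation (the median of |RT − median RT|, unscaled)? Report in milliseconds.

28 ms

Sorted: 202, 217, 234, 255, 278, 283, 355 → median = 255
|x − 255|: 53, 0, 23, 38, 21, 28, 100
Sorted deviations: 0, 21, 23, 28, 38, 53, 100 → MAD = 28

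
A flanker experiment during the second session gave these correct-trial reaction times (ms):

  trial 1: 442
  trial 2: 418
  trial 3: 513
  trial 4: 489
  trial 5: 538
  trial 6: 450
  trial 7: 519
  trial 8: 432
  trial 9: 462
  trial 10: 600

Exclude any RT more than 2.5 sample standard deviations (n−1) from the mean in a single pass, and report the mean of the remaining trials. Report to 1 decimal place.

486.3 ms

n = 10, ΣRT = 4863, M = 486.300
Σ(x−M)² = 28874.10; s = √(28874.10/9) = 56.641
Cutoffs: 486.300 ± 2.5·56.641 → [344.7, 627.9]
No RTs fall outside the cutoffs; all 10 retained. Mean = 4863/10 = 486.300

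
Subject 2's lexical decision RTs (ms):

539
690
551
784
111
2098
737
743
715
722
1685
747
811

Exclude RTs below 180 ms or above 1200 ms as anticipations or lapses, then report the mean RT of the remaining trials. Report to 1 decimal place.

703.9 ms

Excluded: 111, 1685, 2098
Retained (n=10): Σ = 7039
Mean = 7039/10 = 703.9000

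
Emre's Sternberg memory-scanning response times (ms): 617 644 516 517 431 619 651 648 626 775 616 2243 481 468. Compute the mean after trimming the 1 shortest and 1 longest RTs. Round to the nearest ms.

598 ms

Sorted: 431, 468, 481, 516, 517, 616, 617, 619, 626, 644, 648, 651, 775, 2243
Drop lowest 1 (431) and highest 1 (2243)
Remaining (n=12): Σ = 7178, mean = 7178/12 = 598.167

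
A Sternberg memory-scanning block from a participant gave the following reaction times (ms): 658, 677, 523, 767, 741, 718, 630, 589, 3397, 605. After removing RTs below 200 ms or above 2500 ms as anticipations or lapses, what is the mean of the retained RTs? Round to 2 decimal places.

656.44 ms

Excluded: 3397
Retained (n=9): Σ = 5908
Mean = 5908/9 = 656.4444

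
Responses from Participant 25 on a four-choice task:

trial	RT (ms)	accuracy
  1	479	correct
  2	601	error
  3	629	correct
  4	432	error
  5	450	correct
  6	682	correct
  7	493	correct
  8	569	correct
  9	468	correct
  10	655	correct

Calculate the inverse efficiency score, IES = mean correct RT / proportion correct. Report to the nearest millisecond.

Correct trials (n=8): 479, 629, 450, 682, 493, 569, 468, 655
Mean correct RT = 4425/8 = 553.1250 ms
Proportion correct = 8/10
IES = 553.1250 / (8/10) = 691.406 ms

691 ms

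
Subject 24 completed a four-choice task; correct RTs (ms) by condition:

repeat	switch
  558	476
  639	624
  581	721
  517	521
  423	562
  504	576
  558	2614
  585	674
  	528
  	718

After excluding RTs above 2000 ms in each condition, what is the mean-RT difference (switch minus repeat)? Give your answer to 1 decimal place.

54.4 ms

switch: exclude 2614
M(repeat) = 4365/8 = 545.625
M(switch) = 5400/9 = 600.000
Difference = 600.000 − 545.625 = 54.375 ms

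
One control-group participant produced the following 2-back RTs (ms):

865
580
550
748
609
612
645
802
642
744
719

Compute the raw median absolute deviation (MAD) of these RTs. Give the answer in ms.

74 ms

Sorted: 550, 580, 609, 612, 642, 645, 719, 744, 748, 802, 865 → median = 645
|x − 645|: 220, 65, 95, 103, 36, 33, 0, 157, 3, 99, 74
Sorted deviations: 0, 3, 33, 36, 65, 74, 95, 99, 103, 157, 220 → MAD = 74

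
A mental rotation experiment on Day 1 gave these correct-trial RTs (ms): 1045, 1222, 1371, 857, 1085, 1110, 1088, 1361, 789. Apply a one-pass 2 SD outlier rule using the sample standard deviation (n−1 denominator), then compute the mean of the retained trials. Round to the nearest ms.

n = 9, ΣRT = 9928, M = 1103.111
Σ(x−M)² = 315622.89; s = √(315622.89/8) = 198.627
Cutoffs: 1103.111 ± 2·198.627 → [705.9, 1500.4]
No RTs fall outside the cutoffs; all 9 retained. Mean = 9928/9 = 1103.111

1103 ms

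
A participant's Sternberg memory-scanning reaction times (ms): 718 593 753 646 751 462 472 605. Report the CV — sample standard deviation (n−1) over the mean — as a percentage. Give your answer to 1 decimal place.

n = 8, Σ = 5000, M = 625.0000
Σ(x−M)² = 92752.000; s = √(92752.000/7) = 115.1099
CV = 115.1099 / 625.0000 = 0.18418 = 18.418%

18.4%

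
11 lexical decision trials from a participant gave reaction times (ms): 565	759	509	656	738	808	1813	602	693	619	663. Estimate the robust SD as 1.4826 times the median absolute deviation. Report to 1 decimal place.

111.2 ms

Sorted: 509, 565, 602, 619, 656, 663, 693, 738, 759, 808, 1813 → median = 663
|x − 663| sorted: 0, 7, 30, 44, 61, 75, 96, 98, 145, 154, 1150 → MAD = 75
Robust SD ≈ 1.4826 × 75 = 111.195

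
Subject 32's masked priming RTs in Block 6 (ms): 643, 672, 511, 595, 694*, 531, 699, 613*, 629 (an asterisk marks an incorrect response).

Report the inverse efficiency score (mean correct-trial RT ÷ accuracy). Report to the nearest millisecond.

Correct trials (n=7): 643, 672, 511, 595, 531, 699, 629
Mean correct RT = 4280/7 = 611.4286 ms
Proportion correct = 7/9
IES = 611.4286 / (7/9) = 786.122 ms

786 ms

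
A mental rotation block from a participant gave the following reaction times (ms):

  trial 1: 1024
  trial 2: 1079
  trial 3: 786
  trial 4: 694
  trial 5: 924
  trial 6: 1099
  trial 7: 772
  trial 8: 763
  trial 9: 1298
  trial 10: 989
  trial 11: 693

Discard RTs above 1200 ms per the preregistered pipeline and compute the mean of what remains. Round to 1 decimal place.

882.3 ms

Excluded: 1298
Retained (n=10): Σ = 8823
Mean = 8823/10 = 882.3000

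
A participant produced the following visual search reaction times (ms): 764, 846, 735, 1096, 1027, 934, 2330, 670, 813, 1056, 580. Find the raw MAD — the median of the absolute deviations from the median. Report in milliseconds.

Sorted: 580, 670, 735, 764, 813, 846, 934, 1027, 1056, 1096, 2330 → median = 846
|x − 846|: 82, 0, 111, 250, 181, 88, 1484, 176, 33, 210, 266
Sorted deviations: 0, 33, 82, 88, 111, 176, 181, 210, 250, 266, 1484 → MAD = 176

176 ms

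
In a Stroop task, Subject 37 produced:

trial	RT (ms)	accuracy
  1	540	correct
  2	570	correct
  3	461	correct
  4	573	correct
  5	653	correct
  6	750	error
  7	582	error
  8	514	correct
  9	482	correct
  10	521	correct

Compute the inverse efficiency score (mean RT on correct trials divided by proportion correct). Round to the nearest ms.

674 ms

Correct trials (n=8): 540, 570, 461, 573, 653, 514, 482, 521
Mean correct RT = 4314/8 = 539.2500 ms
Proportion correct = 8/10
IES = 539.2500 / (8/10) = 674.062 ms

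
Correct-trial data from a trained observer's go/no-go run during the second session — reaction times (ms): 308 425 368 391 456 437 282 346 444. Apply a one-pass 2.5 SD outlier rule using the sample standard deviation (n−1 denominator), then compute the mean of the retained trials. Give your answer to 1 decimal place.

384.1 ms

n = 9, ΣRT = 3457, M = 384.111
Σ(x−M)² = 31202.89; s = √(31202.89/8) = 62.453
Cutoffs: 384.111 ± 2.5·62.453 → [228.0, 540.2]
No RTs fall outside the cutoffs; all 9 retained. Mean = 3457/9 = 384.111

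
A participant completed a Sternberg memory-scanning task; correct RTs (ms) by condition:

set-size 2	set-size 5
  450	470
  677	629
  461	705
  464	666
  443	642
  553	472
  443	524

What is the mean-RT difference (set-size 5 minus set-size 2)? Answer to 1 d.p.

88.1 ms

M(set-size 2) = 3491/7 = 498.714
M(set-size 5) = 4108/7 = 586.857
Difference = 586.857 − 498.714 = 88.143 ms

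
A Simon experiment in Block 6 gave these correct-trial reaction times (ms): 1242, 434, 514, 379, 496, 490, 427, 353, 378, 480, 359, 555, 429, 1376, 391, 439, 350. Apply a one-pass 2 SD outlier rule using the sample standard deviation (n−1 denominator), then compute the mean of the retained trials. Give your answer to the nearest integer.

n = 17, ΣRT = 9092, M = 534.824
Σ(x−M)² = 1424904.47; s = √(1424904.47/16) = 298.423
Cutoffs: 534.824 ± 2·298.423 → [-62.0, 1131.7]
Outside: 1242, 1376 → excluded.
Retained (n=15): Σ = 6474, mean = 6474/15 = 431.600

432 ms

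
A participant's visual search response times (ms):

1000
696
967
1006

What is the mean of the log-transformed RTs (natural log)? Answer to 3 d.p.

6.810

ln(RT): 6.9078, 6.5453, 6.8742, 6.9137
Σ ln(RT) = 27.2410
Mean = 27.2410/4 = 6.81026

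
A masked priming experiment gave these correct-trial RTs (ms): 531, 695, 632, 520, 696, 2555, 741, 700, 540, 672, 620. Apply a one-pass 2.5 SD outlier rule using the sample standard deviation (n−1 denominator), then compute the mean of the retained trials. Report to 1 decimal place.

n = 11, ΣRT = 8902, M = 809.273
Σ(x−M)² = 3409770.18; s = √(3409770.18/10) = 583.932
Cutoffs: 809.273 ± 2.5·583.932 → [-650.6, 2269.1]
Outside: 2555 → excluded.
Retained (n=10): Σ = 6347, mean = 6347/10 = 634.700

634.7 ms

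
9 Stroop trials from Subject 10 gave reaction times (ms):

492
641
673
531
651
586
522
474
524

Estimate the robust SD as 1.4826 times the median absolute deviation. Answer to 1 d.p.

81.5 ms

Sorted: 474, 492, 522, 524, 531, 586, 641, 651, 673 → median = 531
|x − 531| sorted: 0, 7, 9, 39, 55, 57, 110, 120, 142 → MAD = 55
Robust SD ≈ 1.4826 × 55 = 81.543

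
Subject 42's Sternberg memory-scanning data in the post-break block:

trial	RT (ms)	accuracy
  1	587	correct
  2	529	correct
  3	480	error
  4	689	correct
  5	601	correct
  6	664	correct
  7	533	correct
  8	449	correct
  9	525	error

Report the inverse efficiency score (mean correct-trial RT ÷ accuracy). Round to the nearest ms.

Correct trials (n=7): 587, 529, 689, 601, 664, 533, 449
Mean correct RT = 4052/7 = 578.8571 ms
Proportion correct = 7/9
IES = 578.8571 / (7/9) = 744.245 ms

744 ms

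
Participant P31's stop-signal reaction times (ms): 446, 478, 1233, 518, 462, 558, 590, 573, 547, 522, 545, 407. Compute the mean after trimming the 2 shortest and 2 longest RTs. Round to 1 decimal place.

525.4 ms

Sorted: 407, 446, 462, 478, 518, 522, 545, 547, 558, 573, 590, 1233
Drop lowest 2 (407, 446) and highest 2 (590, 1233)
Remaining (n=8): Σ = 4203, mean = 4203/8 = 525.375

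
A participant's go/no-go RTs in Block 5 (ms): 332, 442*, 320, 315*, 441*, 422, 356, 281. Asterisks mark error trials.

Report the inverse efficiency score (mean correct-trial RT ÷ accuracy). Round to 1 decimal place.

Correct trials (n=5): 332, 320, 422, 356, 281
Mean correct RT = 1711/5 = 342.2000 ms
Proportion correct = 5/8
IES = 342.2000 / (5/8) = 547.520 ms

547.5 ms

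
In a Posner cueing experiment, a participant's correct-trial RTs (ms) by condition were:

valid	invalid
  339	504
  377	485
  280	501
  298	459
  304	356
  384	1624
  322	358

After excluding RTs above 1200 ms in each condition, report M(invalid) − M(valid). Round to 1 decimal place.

114.7 ms

invalid: exclude 1624
M(valid) = 2304/7 = 329.143
M(invalid) = 2663/6 = 443.833
Difference = 443.833 − 329.143 = 114.690 ms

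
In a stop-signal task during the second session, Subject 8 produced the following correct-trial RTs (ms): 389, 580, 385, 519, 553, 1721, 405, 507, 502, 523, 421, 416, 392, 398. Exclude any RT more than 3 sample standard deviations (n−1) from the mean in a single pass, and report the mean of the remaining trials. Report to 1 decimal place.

460.8 ms

n = 14, ΣRT = 7711, M = 550.786
Σ(x−M)² = 1534820.36; s = √(1534820.36/13) = 343.603
Cutoffs: 550.786 ± 3·343.603 → [-480.0, 1581.6]
Outside: 1721 → excluded.
Retained (n=13): Σ = 5990, mean = 5990/13 = 460.769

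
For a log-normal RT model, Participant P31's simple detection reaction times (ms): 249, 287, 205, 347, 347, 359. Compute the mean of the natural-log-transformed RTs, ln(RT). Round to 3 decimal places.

ln(RT): 5.5175, 5.6595, 5.3230, 5.8493, 5.8493, 5.8833
Σ ln(RT) = 34.0819
Mean = 34.0819/6 = 5.68032

5.680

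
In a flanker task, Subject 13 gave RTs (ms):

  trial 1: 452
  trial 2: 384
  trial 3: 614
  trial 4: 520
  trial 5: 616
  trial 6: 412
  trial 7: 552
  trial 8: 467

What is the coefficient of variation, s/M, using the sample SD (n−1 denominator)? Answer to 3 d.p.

0.175

n = 8, Σ = 4017, M = 502.1250
Σ(x−M)² = 54112.875; s = √(54112.875/7) = 87.9228
CV = 87.9228 / 502.1250 = 0.17510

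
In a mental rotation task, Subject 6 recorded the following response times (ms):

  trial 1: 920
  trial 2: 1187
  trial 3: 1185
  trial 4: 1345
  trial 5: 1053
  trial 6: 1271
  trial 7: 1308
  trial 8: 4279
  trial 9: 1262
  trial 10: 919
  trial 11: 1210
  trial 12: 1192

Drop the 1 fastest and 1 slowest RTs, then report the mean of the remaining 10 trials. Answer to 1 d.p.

1193.3 ms

Sorted: 919, 920, 1053, 1185, 1187, 1192, 1210, 1262, 1271, 1308, 1345, 4279
Drop lowest 1 (919) and highest 1 (4279)
Remaining (n=10): Σ = 11933, mean = 11933/10 = 1193.300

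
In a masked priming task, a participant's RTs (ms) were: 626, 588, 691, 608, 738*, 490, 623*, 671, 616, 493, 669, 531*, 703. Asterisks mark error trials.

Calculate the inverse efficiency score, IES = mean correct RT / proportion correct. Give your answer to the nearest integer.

Correct trials (n=10): 626, 588, 691, 608, 490, 671, 616, 493, 669, 703
Mean correct RT = 6155/10 = 615.5000 ms
Proportion correct = 10/13
IES = 615.5000 / (10/13) = 800.150 ms

800 ms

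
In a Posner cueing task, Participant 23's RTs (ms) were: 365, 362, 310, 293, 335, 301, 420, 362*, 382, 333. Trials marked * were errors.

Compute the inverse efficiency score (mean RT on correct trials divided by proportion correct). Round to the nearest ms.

Correct trials (n=9): 365, 362, 310, 293, 335, 301, 420, 382, 333
Mean correct RT = 3101/9 = 344.5556 ms
Proportion correct = 9/10
IES = 344.5556 / (9/10) = 382.840 ms

383 ms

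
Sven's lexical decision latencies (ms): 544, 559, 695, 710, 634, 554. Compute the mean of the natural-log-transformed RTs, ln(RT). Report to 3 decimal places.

ln(RT): 6.2989, 6.3261, 6.5439, 6.5653, 6.4520, 6.3172
Σ ln(RT) = 38.5035
Mean = 38.5035/6 = 6.41725

6.417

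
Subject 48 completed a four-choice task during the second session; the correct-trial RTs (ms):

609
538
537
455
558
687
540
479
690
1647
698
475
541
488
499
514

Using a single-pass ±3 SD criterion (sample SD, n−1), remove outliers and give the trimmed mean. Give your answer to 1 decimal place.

553.9 ms

n = 16, ΣRT = 9955, M = 622.188
Σ(x−M)² = 1211776.44; s = √(1211776.44/15) = 284.227
Cutoffs: 622.188 ± 3·284.227 → [-230.5, 1474.9]
Outside: 1647 → excluded.
Retained (n=15): Σ = 8308, mean = 8308/15 = 553.867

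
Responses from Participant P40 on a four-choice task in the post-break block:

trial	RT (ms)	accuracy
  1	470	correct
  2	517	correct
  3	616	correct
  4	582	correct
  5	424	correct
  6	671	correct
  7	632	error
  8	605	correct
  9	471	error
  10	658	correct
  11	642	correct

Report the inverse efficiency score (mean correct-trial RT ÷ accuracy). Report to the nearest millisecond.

Correct trials (n=9): 470, 517, 616, 582, 424, 671, 605, 658, 642
Mean correct RT = 5185/9 = 576.1111 ms
Proportion correct = 9/11
IES = 576.1111 / (9/11) = 704.136 ms

704 ms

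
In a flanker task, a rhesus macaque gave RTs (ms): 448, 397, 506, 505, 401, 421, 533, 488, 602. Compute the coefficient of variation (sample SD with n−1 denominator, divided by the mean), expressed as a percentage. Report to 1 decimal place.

14.2%

n = 9, Σ = 4301, M = 477.8889
Σ(x−M)² = 36652.889; s = √(36652.889/8) = 67.6876
CV = 67.6876 / 477.8889 = 0.14164 = 14.164%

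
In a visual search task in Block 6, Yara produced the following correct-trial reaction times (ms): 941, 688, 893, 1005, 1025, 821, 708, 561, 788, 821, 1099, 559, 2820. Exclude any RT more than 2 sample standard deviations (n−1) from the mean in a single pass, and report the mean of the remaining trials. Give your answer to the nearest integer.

n = 13, ΣRT = 12729, M = 979.154
Σ(x−M)² = 4010967.69; s = √(4010967.69/12) = 578.141
Cutoffs: 979.154 ± 2·578.141 → [-177.1, 2135.4]
Outside: 2820 → excluded.
Retained (n=12): Σ = 9909, mean = 9909/12 = 825.750

826 ms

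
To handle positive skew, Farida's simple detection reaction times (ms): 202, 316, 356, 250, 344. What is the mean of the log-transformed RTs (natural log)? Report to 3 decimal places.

5.660

ln(RT): 5.3083, 5.7557, 5.8749, 5.5215, 5.8406
Σ ln(RT) = 28.3010
Mean = 28.3010/5 = 5.66021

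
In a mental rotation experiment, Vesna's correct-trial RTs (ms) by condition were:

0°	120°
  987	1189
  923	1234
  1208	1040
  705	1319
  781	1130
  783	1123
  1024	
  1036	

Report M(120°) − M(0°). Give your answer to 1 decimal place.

241.6 ms

M(0°) = 7447/8 = 930.875
M(120°) = 7035/6 = 1172.500
Difference = 1172.500 − 930.875 = 241.625 ms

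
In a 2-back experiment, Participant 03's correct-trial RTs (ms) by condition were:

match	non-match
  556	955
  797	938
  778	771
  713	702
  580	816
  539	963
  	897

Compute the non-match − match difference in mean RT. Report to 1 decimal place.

M(match) = 3963/6 = 660.500
M(non-match) = 6042/7 = 863.143
Difference = 863.143 − 660.500 = 202.643 ms

202.6 ms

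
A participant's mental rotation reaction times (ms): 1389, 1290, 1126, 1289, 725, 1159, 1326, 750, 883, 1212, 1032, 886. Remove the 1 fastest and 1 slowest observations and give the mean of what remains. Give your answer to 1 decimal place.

1095.3 ms

Sorted: 725, 750, 883, 886, 1032, 1126, 1159, 1212, 1289, 1290, 1326, 1389
Drop lowest 1 (725) and highest 1 (1389)
Remaining (n=10): Σ = 10953, mean = 10953/10 = 1095.300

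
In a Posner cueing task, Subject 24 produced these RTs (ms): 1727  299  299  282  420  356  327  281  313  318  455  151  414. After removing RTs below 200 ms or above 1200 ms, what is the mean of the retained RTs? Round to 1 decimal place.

342.2 ms

Excluded: 151, 1727
Retained (n=11): Σ = 3764
Mean = 3764/11 = 342.1818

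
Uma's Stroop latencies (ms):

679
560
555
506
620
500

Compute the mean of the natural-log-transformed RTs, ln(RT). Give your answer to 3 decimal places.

ln(RT): 6.5206, 6.3279, 6.3190, 6.2265, 6.4297, 6.2146
Σ ln(RT) = 38.0384
Mean = 38.0384/6 = 6.33973

6.340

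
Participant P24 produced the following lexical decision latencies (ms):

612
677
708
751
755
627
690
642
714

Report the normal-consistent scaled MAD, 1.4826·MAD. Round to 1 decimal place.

Sorted: 612, 627, 642, 677, 690, 708, 714, 751, 755 → median = 690
|x − 690| sorted: 0, 13, 18, 24, 48, 61, 63, 65, 78 → MAD = 48
Robust SD ≈ 1.4826 × 48 = 71.165

71.2 ms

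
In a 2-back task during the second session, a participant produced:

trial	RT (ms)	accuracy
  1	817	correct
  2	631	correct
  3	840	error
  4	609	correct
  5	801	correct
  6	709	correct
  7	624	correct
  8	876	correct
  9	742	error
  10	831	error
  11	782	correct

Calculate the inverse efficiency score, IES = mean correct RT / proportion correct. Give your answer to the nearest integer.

Correct trials (n=8): 817, 631, 609, 801, 709, 624, 876, 782
Mean correct RT = 5849/8 = 731.1250 ms
Proportion correct = 8/11
IES = 731.1250 / (8/11) = 1005.297 ms

1005 ms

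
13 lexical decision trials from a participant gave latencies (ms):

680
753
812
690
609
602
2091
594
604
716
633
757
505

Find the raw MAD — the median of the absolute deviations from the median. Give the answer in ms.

76 ms

Sorted: 505, 594, 602, 604, 609, 633, 680, 690, 716, 753, 757, 812, 2091 → median = 680
|x − 680|: 0, 73, 132, 10, 71, 78, 1411, 86, 76, 36, 47, 77, 175
Sorted deviations: 0, 10, 36, 47, 71, 73, 76, 77, 78, 86, 132, 175, 1411 → MAD = 76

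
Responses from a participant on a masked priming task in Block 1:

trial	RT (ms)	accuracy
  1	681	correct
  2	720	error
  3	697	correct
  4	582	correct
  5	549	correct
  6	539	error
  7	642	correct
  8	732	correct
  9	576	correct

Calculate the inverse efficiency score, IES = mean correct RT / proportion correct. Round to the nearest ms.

819 ms

Correct trials (n=7): 681, 697, 582, 549, 642, 732, 576
Mean correct RT = 4459/7 = 637.0000 ms
Proportion correct = 7/9
IES = 637.0000 / (7/9) = 819.000 ms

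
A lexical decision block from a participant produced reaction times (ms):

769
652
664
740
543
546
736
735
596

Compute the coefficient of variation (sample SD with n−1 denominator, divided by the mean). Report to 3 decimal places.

n = 9, Σ = 5981, M = 664.5556
Σ(x−M)² = 60356.222; s = √(60356.222/8) = 86.8592
CV = 86.8592 / 664.5556 = 0.13070

0.131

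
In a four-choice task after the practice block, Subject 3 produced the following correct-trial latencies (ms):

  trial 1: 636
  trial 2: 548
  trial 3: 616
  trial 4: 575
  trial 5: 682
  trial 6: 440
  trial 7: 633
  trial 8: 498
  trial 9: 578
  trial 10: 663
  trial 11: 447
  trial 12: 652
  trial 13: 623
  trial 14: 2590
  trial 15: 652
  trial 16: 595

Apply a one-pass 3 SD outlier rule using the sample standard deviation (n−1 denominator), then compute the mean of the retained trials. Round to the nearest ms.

589 ms

n = 16, ΣRT = 11428, M = 714.250
Σ(x−M)² = 3833773.00; s = √(3833773.00/15) = 505.554
Cutoffs: 714.250 ± 3·505.554 → [-802.4, 2230.9]
Outside: 2590 → excluded.
Retained (n=15): Σ = 8838, mean = 8838/15 = 589.200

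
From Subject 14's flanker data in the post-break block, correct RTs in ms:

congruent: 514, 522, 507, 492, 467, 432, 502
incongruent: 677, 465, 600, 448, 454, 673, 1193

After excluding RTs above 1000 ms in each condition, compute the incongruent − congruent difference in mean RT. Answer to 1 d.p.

incongruent: exclude 1193
M(congruent) = 3436/7 = 490.857
M(incongruent) = 3317/6 = 552.833
Difference = 552.833 − 490.857 = 61.976 ms

62.0 ms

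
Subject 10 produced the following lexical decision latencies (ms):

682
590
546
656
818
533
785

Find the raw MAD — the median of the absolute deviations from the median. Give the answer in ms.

110 ms

Sorted: 533, 546, 590, 656, 682, 785, 818 → median = 656
|x − 656|: 26, 66, 110, 0, 162, 123, 129
Sorted deviations: 0, 26, 66, 110, 123, 129, 162 → MAD = 110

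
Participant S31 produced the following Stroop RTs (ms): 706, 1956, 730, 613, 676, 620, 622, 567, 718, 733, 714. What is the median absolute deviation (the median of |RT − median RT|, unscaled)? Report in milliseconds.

Sorted: 567, 613, 620, 622, 676, 706, 714, 718, 730, 733, 1956 → median = 706
|x − 706|: 0, 1250, 24, 93, 30, 86, 84, 139, 12, 27, 8
Sorted deviations: 0, 8, 12, 24, 27, 30, 84, 86, 93, 139, 1250 → MAD = 30

30 ms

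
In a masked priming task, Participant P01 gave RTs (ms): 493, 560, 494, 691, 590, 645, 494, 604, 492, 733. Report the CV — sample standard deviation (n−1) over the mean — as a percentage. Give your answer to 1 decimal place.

n = 10, Σ = 5796, M = 579.6000
Σ(x−M)² = 71134.400; s = √(71134.400/9) = 88.9034
CV = 88.9034 / 579.6000 = 0.15339 = 15.339%

15.3%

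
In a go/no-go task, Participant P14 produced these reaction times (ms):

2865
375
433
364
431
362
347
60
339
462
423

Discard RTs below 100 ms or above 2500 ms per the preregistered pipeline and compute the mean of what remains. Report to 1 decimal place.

392.9 ms

Excluded: 60, 2865
Retained (n=9): Σ = 3536
Mean = 3536/9 = 392.8889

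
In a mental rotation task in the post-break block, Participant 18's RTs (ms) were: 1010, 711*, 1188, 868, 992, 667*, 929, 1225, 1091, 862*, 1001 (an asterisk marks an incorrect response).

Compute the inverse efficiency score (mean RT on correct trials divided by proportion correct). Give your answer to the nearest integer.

1427 ms

Correct trials (n=8): 1010, 1188, 868, 992, 929, 1225, 1091, 1001
Mean correct RT = 8304/8 = 1038.0000 ms
Proportion correct = 8/11
IES = 1038.0000 / (8/11) = 1427.250 ms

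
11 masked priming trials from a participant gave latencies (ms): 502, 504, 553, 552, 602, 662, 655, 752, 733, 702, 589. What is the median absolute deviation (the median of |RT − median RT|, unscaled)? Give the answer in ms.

60 ms

Sorted: 502, 504, 552, 553, 589, 602, 655, 662, 702, 733, 752 → median = 602
|x − 602|: 100, 98, 49, 50, 0, 60, 53, 150, 131, 100, 13
Sorted deviations: 0, 13, 49, 50, 53, 60, 98, 100, 100, 131, 150 → MAD = 60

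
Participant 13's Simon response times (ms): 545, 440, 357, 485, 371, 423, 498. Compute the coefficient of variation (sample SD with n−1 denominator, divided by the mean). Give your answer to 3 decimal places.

n = 7, Σ = 3119, M = 445.5714
Σ(x−M)² = 28135.714; s = √(28135.714/6) = 68.4784
CV = 68.4784 / 445.5714 = 0.15369

0.154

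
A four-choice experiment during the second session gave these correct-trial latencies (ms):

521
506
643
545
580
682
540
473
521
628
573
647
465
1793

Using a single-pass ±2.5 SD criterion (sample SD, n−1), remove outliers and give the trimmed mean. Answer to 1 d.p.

n = 14, ΣRT = 9117, M = 651.214
Σ(x−M)² = 1461520.36; s = √(1461520.36/13) = 335.298
Cutoffs: 651.214 ± 2.5·335.298 → [-187.0, 1489.5]
Outside: 1793 → excluded.
Retained (n=13): Σ = 7324, mean = 7324/13 = 563.385

563.4 ms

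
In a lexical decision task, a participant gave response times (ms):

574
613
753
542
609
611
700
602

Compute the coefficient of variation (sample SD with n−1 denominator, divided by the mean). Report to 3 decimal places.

n = 8, Σ = 5004, M = 625.5000
Σ(x−M)² = 32622.000; s = √(32622.000/7) = 68.2663
CV = 68.2663 / 625.5000 = 0.10914

0.109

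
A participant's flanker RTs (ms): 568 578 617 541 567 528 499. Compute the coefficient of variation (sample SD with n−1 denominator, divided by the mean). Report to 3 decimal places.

n = 7, Σ = 3898, M = 556.8571
Σ(x−M)² = 8722.857; s = √(8722.857/6) = 38.1289
CV = 38.1289 / 556.8571 = 0.06847

0.068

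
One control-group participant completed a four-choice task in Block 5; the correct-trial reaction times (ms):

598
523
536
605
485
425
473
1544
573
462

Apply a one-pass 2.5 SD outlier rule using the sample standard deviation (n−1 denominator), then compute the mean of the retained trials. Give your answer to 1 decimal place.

520.0 ms

n = 10, ΣRT = 6224, M = 622.400
Σ(x−M)² = 975924.40; s = √(975924.40/9) = 329.296
Cutoffs: 622.400 ± 2.5·329.296 → [-200.8, 1445.6]
Outside: 1544 → excluded.
Retained (n=9): Σ = 4680, mean = 4680/9 = 520.000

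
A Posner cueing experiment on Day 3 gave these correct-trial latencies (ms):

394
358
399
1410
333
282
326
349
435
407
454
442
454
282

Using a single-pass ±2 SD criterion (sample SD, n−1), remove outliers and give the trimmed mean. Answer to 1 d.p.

378.1 ms

n = 14, ΣRT = 6325, M = 451.786
Σ(x−M)² = 1033640.36; s = √(1033640.36/13) = 281.977
Cutoffs: 451.786 ± 2·281.977 → [-112.2, 1015.7]
Outside: 1410 → excluded.
Retained (n=13): Σ = 4915, mean = 4915/13 = 378.077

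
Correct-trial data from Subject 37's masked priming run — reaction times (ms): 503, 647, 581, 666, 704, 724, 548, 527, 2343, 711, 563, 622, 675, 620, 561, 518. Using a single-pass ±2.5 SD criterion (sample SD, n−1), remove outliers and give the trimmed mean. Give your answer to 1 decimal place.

n = 16, ΣRT = 11513, M = 719.562
Σ(x−M)² = 2888329.94; s = √(2888329.94/15) = 438.811
Cutoffs: 719.562 ± 2.5·438.811 → [-377.5, 1816.6]
Outside: 2343 → excluded.
Retained (n=15): Σ = 9170, mean = 9170/15 = 611.333

611.3 ms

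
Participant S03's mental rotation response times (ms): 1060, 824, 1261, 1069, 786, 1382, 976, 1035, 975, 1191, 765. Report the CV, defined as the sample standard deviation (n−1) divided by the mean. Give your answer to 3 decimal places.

n = 11, Σ = 11324, M = 1029.4545
Σ(x−M)² = 383766.727; s = √(383766.727/10) = 195.8996
CV = 195.8996 / 1029.4545 = 0.19029

0.190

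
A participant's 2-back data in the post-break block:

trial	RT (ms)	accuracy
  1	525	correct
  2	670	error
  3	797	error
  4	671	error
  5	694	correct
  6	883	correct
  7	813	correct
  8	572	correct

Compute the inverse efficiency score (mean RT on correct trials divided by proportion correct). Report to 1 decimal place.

Correct trials (n=5): 525, 694, 883, 813, 572
Mean correct RT = 3487/5 = 697.4000 ms
Proportion correct = 5/8
IES = 697.4000 / (5/8) = 1115.840 ms

1115.8 ms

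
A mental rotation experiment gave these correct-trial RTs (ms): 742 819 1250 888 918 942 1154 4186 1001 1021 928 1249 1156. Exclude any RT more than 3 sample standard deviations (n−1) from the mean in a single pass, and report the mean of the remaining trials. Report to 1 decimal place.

1005.7 ms

n = 13, ΣRT = 16254, M = 1250.308
Σ(x−M)² = 9636230.77; s = √(9636230.77/12) = 896.113
Cutoffs: 1250.308 ± 3·896.113 → [-1438.0, 3938.6]
Outside: 4186 → excluded.
Retained (n=12): Σ = 12068, mean = 12068/12 = 1005.667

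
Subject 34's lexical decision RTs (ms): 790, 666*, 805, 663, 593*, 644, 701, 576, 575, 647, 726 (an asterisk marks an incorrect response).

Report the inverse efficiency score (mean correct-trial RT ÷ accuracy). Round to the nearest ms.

Correct trials (n=9): 790, 805, 663, 644, 701, 576, 575, 647, 726
Mean correct RT = 6127/9 = 680.7778 ms
Proportion correct = 9/11
IES = 680.7778 / (9/11) = 832.062 ms

832 ms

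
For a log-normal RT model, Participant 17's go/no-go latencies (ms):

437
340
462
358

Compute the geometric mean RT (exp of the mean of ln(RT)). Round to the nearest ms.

396 ms

ln(RT): 6.0799, 5.8289, 6.1356, 5.8805
Mean ln(RT) = 23.9250/4 = 5.98124
Geometric mean = exp(5.98124) = 395.93 ms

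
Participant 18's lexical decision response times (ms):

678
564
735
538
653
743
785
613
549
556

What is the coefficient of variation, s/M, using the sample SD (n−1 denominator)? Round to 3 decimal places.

0.142

n = 10, Σ = 6414, M = 641.4000
Σ(x−M)² = 74498.400; s = √(74498.400/9) = 90.9813
CV = 90.9813 / 641.4000 = 0.14185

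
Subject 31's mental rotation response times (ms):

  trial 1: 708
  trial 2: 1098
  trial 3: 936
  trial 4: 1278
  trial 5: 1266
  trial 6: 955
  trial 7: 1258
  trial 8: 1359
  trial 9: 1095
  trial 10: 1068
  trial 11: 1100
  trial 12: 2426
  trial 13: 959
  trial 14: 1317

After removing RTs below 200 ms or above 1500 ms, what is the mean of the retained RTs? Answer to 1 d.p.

1107.5 ms

Excluded: 2426
Retained (n=13): Σ = 14397
Mean = 14397/13 = 1107.4615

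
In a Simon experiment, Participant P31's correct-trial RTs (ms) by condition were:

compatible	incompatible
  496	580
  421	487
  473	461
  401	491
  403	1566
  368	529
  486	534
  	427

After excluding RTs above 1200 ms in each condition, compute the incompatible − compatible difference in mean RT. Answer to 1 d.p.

65.9 ms

incompatible: exclude 1566
M(compatible) = 3048/7 = 435.429
M(incompatible) = 3509/7 = 501.286
Difference = 501.286 − 435.429 = 65.857 ms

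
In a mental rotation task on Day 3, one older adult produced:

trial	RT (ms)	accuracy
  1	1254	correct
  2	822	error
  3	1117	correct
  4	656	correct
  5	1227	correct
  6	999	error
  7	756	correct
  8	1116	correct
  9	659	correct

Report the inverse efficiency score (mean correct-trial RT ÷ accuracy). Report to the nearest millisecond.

Correct trials (n=7): 1254, 1117, 656, 1227, 756, 1116, 659
Mean correct RT = 6785/7 = 969.2857 ms
Proportion correct = 7/9
IES = 969.2857 / (7/9) = 1246.224 ms

1246 ms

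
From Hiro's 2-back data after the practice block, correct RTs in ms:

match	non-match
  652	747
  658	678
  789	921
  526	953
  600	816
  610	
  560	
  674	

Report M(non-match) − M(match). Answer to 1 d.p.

189.4 ms

M(match) = 5069/8 = 633.625
M(non-match) = 4115/5 = 823.000
Difference = 823.000 − 633.625 = 189.375 ms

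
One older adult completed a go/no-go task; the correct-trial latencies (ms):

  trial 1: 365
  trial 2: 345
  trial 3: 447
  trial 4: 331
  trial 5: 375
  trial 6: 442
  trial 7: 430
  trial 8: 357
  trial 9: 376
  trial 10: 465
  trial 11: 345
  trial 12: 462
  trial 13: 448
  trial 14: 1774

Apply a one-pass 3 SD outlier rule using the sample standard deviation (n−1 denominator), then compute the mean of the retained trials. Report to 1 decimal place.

n = 14, ΣRT = 6962, M = 497.286
Σ(x−M)² = 1785704.86; s = √(1785704.86/13) = 370.624
Cutoffs: 497.286 ± 3·370.624 → [-614.6, 1609.2]
Outside: 1774 → excluded.
Retained (n=13): Σ = 5188, mean = 5188/13 = 399.077

399.1 ms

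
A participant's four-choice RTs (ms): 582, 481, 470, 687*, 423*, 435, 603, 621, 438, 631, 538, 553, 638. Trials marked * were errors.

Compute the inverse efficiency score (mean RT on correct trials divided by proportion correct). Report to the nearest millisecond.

644 ms

Correct trials (n=11): 582, 481, 470, 435, 603, 621, 438, 631, 538, 553, 638
Mean correct RT = 5990/11 = 544.5455 ms
Proportion correct = 11/13
IES = 544.5455 / (11/13) = 643.554 ms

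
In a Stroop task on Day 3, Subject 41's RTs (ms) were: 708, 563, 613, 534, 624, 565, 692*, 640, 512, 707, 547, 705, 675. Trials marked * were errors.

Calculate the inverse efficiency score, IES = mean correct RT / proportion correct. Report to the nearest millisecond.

Correct trials (n=12): 708, 563, 613, 534, 624, 565, 640, 512, 707, 547, 705, 675
Mean correct RT = 7393/12 = 616.0833 ms
Proportion correct = 12/13
IES = 616.0833 / (12/13) = 667.424 ms

667 ms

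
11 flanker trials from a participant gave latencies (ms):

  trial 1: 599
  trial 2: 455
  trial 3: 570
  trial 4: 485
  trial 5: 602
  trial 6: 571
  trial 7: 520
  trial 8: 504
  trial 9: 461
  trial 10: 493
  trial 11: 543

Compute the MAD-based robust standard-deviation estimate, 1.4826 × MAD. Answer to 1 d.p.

Sorted: 455, 461, 485, 493, 504, 520, 543, 570, 571, 599, 602 → median = 520
|x − 520| sorted: 0, 16, 23, 27, 35, 50, 51, 59, 65, 79, 82 → MAD = 50
Robust SD ≈ 1.4826 × 50 = 74.130

74.1 ms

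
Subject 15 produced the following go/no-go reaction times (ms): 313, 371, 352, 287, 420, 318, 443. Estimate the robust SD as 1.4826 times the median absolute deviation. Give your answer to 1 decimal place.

Sorted: 287, 313, 318, 352, 371, 420, 443 → median = 352
|x − 352| sorted: 0, 19, 34, 39, 65, 68, 91 → MAD = 39
Robust SD ≈ 1.4826 × 39 = 57.821

57.8 ms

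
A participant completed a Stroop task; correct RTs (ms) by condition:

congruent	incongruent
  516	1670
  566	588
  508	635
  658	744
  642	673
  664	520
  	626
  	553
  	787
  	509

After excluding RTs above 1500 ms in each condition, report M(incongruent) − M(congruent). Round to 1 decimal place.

incongruent: exclude 1670
M(congruent) = 3554/6 = 592.333
M(incongruent) = 5635/9 = 626.111
Difference = 626.111 − 592.333 = 33.778 ms

33.8 ms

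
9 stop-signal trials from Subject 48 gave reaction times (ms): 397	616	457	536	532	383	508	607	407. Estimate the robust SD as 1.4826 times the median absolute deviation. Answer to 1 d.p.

Sorted: 383, 397, 407, 457, 508, 532, 536, 607, 616 → median = 508
|x − 508| sorted: 0, 24, 28, 51, 99, 101, 108, 111, 125 → MAD = 99
Robust SD ≈ 1.4826 × 99 = 146.777

146.8 ms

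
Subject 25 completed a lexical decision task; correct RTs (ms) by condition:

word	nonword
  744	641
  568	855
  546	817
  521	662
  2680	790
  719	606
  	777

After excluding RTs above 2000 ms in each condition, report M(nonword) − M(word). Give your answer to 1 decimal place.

word: exclude 2680
M(word) = 3098/5 = 619.600
M(nonword) = 5148/7 = 735.429
Difference = 735.429 − 619.600 = 115.829 ms

115.8 ms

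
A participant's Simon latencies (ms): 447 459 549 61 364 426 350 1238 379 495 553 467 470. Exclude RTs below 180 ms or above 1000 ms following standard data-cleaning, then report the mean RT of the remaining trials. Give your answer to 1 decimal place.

450.8 ms

Excluded: 61, 1238
Retained (n=11): Σ = 4959
Mean = 4959/11 = 450.8182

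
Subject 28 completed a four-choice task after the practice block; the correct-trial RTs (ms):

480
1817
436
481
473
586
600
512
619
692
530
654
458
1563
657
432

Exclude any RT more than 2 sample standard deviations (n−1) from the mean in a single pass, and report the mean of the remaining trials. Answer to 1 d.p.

543.6 ms

n = 16, ΣRT = 10990, M = 686.875
Σ(x−M)² = 2435505.75; s = √(2435505.75/15) = 402.948
Cutoffs: 686.875 ± 2·402.948 → [-119.0, 1492.8]
Outside: 1563, 1817 → excluded.
Retained (n=14): Σ = 7610, mean = 7610/14 = 543.571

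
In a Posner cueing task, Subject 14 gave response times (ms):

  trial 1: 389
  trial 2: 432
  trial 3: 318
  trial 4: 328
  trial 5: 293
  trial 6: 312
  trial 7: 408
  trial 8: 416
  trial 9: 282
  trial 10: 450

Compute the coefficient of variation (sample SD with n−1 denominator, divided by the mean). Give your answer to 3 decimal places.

0.172

n = 10, Σ = 3628, M = 362.8000
Σ(x−M)² = 35151.600; s = √(35151.600/9) = 62.4959
CV = 62.4959 / 362.8000 = 0.17226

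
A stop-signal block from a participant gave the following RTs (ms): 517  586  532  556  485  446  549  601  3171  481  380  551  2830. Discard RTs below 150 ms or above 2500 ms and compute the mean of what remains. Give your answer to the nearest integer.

Excluded: 2830, 3171
Retained (n=11): Σ = 5684
Mean = 5684/11 = 516.7273

517 ms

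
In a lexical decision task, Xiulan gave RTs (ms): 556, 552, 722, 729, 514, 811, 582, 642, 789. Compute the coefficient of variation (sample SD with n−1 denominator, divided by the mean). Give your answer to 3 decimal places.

n = 9, Σ = 5897, M = 655.2222
Σ(x−M)² = 98045.556; s = √(98045.556/8) = 110.7054
CV = 110.7054 / 655.2222 = 0.16896

0.169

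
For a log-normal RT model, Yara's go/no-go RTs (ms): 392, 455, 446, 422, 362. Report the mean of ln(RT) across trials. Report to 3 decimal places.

ln(RT): 5.9713, 6.1203, 6.1003, 6.0450, 5.8916
Σ ln(RT) = 30.1285
Mean = 30.1285/5 = 6.02571

6.026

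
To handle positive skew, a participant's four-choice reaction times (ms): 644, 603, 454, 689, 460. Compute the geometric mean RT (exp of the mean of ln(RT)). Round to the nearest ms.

562 ms

ln(RT): 6.4677, 6.4019, 6.1181, 6.5352, 6.1312
Mean ln(RT) = 31.6542/5 = 6.33084
Geometric mean = exp(6.33084) = 561.63 ms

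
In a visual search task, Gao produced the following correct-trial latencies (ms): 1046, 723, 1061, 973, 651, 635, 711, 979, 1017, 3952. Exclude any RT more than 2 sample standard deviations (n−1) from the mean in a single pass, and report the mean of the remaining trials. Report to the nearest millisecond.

866 ms

n = 10, ΣRT = 11748, M = 1174.800
Σ(x−M)² = 8831325.60; s = √(8831325.60/9) = 990.585
Cutoffs: 1174.800 ± 2·990.585 → [-806.4, 3156.0]
Outside: 3952 → excluded.
Retained (n=9): Σ = 7796, mean = 7796/9 = 866.222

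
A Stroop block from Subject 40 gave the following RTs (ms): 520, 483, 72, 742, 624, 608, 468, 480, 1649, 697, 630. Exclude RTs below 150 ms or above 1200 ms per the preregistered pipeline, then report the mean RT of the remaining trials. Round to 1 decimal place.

583.6 ms

Excluded: 72, 1649
Retained (n=9): Σ = 5252
Mean = 5252/9 = 583.5556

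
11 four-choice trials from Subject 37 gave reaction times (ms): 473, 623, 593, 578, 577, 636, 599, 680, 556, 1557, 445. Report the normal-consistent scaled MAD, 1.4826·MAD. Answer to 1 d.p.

Sorted: 445, 473, 556, 577, 578, 593, 599, 623, 636, 680, 1557 → median = 593
|x − 593| sorted: 0, 6, 15, 16, 30, 37, 43, 87, 120, 148, 964 → MAD = 37
Robust SD ≈ 1.4826 × 37 = 54.856

54.9 ms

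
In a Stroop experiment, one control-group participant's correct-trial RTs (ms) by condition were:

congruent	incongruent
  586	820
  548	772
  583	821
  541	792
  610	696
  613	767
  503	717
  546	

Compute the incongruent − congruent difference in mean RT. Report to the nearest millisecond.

203 ms

M(congruent) = 4530/8 = 566.250
M(incongruent) = 5385/7 = 769.286
Difference = 769.286 − 566.250 = 203.036 ms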